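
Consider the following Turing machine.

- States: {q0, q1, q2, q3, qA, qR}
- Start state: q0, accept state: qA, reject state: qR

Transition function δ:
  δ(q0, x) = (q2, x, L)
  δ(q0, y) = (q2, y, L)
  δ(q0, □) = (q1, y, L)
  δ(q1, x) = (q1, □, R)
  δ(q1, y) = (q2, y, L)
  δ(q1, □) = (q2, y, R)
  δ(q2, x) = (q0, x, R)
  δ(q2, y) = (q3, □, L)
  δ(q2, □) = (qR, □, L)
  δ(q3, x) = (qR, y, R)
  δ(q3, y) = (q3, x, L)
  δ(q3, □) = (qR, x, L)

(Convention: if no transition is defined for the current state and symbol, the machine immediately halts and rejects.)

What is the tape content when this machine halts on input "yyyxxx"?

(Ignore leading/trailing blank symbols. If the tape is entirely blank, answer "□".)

Execution trace:
Initial: [q0]yyyxxx
Step 1: δ(q0, y) = (q2, y, L) → [q2]□yyyxxx
Step 2: δ(q2, □) = (qR, □, L) → [qR]□□yyyxxx

The machine reaches the reject state qR and halts.

Final tape (ignoring leading/trailing blanks): yyyxxx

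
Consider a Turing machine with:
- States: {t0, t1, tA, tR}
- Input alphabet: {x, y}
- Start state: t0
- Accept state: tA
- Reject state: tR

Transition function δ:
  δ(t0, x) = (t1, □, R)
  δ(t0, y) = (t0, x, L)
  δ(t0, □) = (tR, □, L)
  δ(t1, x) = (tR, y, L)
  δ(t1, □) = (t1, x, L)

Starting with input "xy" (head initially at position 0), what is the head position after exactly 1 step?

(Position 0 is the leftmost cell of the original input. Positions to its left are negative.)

Execution trace (head position shown):
Step 0: [t0]xy  (head at position 0)
Step 1: move right → □[t1]y  (head at position 1)

After 1 step, the head is at position 1.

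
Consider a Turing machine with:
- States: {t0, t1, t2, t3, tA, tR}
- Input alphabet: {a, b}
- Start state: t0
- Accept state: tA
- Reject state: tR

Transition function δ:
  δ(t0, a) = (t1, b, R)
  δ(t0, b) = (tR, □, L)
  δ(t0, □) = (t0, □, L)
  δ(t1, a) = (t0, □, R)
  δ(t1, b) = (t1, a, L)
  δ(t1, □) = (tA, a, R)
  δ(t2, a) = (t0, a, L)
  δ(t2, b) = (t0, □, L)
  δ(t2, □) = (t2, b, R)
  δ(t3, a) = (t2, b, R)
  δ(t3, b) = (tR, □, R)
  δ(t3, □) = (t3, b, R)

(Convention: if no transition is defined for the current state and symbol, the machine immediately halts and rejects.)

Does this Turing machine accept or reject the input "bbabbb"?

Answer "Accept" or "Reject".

Execution trace:
Initial: [t0]bbabbb
Step 1: δ(t0, b) = (tR, □, L) → [tR]□□babbb

The machine reaches the reject state tR and halts.

Answer: Reject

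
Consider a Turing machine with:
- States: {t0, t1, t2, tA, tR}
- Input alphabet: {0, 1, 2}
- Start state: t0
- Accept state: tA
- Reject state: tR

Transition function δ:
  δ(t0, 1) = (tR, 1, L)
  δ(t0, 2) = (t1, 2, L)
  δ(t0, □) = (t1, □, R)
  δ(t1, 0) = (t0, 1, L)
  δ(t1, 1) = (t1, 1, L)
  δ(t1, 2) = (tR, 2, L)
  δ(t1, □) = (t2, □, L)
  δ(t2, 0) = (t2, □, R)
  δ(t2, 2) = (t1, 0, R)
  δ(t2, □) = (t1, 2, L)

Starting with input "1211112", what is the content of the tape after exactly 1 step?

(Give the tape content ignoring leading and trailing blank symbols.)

Execution trace:
Initial: [t0]1211112
Step 1: δ(t0, 1) = (tR, 1, L) → [tR]□1211112

The machine reaches the reject state tR and halts.

After 1 step, the tape (ignoring leading/trailing blanks) is: 1211112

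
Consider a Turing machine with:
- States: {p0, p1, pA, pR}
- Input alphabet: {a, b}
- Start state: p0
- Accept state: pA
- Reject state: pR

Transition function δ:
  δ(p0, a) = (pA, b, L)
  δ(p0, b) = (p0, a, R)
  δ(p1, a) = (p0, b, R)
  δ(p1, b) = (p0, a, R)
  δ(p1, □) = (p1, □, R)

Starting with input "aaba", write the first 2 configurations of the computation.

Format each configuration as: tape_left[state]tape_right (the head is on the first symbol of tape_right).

Transitions applied:
Step 1: δ(p0, a) = (pA, b, L)

The first 2 configurations are:
[p0]aaba ⊢ [pA]□baba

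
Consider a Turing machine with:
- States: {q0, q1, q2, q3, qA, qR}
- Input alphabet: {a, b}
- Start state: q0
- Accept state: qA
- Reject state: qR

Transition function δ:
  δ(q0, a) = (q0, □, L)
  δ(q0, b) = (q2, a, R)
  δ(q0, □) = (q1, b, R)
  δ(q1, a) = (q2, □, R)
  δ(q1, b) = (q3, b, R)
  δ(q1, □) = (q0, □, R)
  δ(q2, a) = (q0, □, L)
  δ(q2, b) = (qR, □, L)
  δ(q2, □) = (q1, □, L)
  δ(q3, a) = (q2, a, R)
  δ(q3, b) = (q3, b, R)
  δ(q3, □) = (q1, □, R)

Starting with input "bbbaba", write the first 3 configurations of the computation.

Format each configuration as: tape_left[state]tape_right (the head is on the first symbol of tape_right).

Transitions applied:
Step 1: δ(q0, b) = (q2, a, R)
Step 2: δ(q2, b) = (qR, □, L)

The first 3 configurations are:
[q0]bbbaba ⊢ a[q2]bbaba ⊢ [qR]a□baba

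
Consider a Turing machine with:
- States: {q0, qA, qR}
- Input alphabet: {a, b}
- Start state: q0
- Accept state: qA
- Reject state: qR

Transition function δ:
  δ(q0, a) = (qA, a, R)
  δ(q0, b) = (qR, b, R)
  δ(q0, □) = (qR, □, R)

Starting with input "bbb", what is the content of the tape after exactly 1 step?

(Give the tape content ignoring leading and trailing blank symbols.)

Execution trace:
Initial: [q0]bbb
Step 1: δ(q0, b) = (qR, b, R) → b[qR]bb

The machine reaches the reject state qR and halts.

After 1 step, the tape (ignoring leading/trailing blanks) is: bbb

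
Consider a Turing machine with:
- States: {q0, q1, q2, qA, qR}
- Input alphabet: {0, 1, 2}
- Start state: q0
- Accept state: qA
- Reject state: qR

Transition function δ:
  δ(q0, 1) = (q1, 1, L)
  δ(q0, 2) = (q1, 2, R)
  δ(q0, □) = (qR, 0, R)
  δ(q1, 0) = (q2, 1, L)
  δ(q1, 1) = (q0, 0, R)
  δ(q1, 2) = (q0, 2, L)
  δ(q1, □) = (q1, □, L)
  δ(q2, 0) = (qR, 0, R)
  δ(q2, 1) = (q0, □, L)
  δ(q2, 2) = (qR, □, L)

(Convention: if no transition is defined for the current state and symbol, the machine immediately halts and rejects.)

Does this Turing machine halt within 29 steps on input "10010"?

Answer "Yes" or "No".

Execution trace:
Initial: [q0]10010
Step 1: δ(q0, 1) = (q1, 1, L) → [q1]□10010
Step 2: δ(q1, □) = (q1, □, L) → [q1]□□10010
Step 3: δ(q1, □) = (q1, □, L) → [q1]□□□10010
Step 4: δ(q1, □) = (q1, □, L) → [q1]□□□□10010
Step 5: δ(q1, □) = (q1, □, L) → [q1]□□□□□10010
Step 6: δ(q1, □) = (q1, □, L) → [q1]□□□□□□10010
Step 7: δ(q1, □) = (q1, □, L) → [q1]□□□□□□□10010
Step 8: δ(q1, □) = (q1, □, L) → [q1]□□□□□□□□10010
Step 9: δ(q1, □) = (q1, □, L) → [q1]□□□□□□□□□10010
Step 10: δ(q1, □) = (q1, □, L) → [q1]□□□□□□□□□□10010
Step 11: δ(q1, □) = (q1, □, L) → [q1]□□□□□□□□□□□10010
Step 12: δ(q1, □) = (q1, □, L) → [q1]□□□□□□□□□□□□10010
Step 13: δ(q1, □) = (q1, □, L) → [q1]□□□□□□□□□□□□□10010
Step 14: δ(q1, □) = (q1, □, L) → [q1]□□□□□□□□□□□□□□10010
Step 15: δ(q1, □) = (q1, □, L) → [q1]□□□□□□□□□□□□□□□10010
Step 16: δ(q1, □) = (q1, □, L) → [q1]□□□□□□□□□□□□□□□□10010
Step 17: δ(q1, □) = (q1, □, L) → [q1]□□□□□□□□□□□□□□□□□10010
Step 18: δ(q1, □) = (q1, □, L) → [q1]□□□□□□□□□□□□□□□□□□10010
Step 19: δ(q1, □) = (q1, □, L) → [q1]□□□□□□□□□□□□□□□□□□□10010
Step 20: δ(q1, □) = (q1, □, L) → [q1]□□□□□□□□□□□□□□□□□□□□10010
Step 21: δ(q1, □) = (q1, □, L) → [q1]□□□□□□□□□□□□□□□□□□□□□10010
Step 22: δ(q1, □) = (q1, □, L) → [q1]□□□□□□□□□□□□□□□□□□□□□□10010
Step 23: δ(q1, □) = (q1, □, L) → [q1]□□□□□□□□□□□□□□□□□□□□□□□10010
Step 24: δ(q1, □) = (q1, □, L) → [q1]□□□□□□□□□□□□□□□□□□□□□□□□10010
Step 25: δ(q1, □) = (q1, □, L) → [q1]□□□□□□□□□□□□□□□□□□□□□□□□□10010
Step 26: δ(q1, □) = (q1, □, L) → [q1]□□□□□□□□□□□□□□□□□□□□□□□□□□10010
Step 27: δ(q1, □) = (q1, □, L) → [q1]□□□□□□□□□□□□□□□□□□□□□□□□□□□10010
Step 28: δ(q1, □) = (q1, □, L) → [q1]□□□□□□□□□□□□□□□□□□□□□□□□□□□□10010
Step 29: δ(q1, □) = (q1, □, L) → [q1]□□□□□□□□□□□□□□□□□□□□□□□□□□□□□10010

The machine has not reached a halting state after 29 steps.
The machine did not halt within the 29-step bound.

Answer: No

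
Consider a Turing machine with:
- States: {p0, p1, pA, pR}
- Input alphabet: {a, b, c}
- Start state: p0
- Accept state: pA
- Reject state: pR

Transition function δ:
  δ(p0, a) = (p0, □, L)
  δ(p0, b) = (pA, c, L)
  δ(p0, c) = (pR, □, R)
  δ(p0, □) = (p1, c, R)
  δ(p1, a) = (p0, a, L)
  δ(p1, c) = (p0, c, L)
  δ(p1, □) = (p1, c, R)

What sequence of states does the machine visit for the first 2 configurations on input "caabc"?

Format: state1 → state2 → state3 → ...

Execution trace:
Initial: [p0]caabc
Step 1: δ(p0, c) = (pR, □, R) → □[pR]aabc

The machine reaches the reject state pR and halts.

State sequence: p0 → pR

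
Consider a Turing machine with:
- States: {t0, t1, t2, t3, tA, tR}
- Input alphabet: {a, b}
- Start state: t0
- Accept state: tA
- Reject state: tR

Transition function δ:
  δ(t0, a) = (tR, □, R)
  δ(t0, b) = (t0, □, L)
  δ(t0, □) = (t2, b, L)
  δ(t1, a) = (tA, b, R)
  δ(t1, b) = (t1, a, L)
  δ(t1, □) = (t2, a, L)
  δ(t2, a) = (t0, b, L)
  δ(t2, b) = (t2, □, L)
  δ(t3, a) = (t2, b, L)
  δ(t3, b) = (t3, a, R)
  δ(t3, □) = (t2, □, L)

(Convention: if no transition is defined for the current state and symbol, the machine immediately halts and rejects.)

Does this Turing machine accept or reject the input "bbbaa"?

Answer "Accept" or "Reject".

Execution trace:
Initial: [t0]bbbaa
Step 1: δ(t0, b) = (t0, □, L) → [t0]□□bbaa
Step 2: δ(t0, □) = (t2, b, L) → [t2]□b□bbaa

No transition is defined for δ(t2, □). By convention the machine halts and rejects.

Answer: Reject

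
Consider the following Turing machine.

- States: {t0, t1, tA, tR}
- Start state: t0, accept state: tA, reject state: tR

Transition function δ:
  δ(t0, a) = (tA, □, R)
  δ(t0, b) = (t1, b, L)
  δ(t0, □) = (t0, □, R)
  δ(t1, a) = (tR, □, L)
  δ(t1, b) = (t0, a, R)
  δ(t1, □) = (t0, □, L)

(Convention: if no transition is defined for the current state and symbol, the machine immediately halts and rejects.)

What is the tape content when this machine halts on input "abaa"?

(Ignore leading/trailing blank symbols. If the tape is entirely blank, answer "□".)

Execution trace:
Initial: [t0]abaa
Step 1: δ(t0, a) = (tA, □, R) → □[tA]baa

The machine reaches the accept state tA and halts.

Final tape (ignoring leading/trailing blanks): baa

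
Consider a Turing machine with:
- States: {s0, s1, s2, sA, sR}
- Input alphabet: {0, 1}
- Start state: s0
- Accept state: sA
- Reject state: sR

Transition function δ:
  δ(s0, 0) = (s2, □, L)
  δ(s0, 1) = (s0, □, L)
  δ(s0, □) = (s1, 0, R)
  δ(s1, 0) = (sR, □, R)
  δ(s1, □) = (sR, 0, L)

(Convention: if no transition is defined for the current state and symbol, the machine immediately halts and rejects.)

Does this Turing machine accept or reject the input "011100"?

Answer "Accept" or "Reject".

Execution trace:
Initial: [s0]011100
Step 1: δ(s0, 0) = (s2, □, L) → [s2]□□11100

No transition is defined for δ(s2, □). By convention the machine halts and rejects.

Answer: Reject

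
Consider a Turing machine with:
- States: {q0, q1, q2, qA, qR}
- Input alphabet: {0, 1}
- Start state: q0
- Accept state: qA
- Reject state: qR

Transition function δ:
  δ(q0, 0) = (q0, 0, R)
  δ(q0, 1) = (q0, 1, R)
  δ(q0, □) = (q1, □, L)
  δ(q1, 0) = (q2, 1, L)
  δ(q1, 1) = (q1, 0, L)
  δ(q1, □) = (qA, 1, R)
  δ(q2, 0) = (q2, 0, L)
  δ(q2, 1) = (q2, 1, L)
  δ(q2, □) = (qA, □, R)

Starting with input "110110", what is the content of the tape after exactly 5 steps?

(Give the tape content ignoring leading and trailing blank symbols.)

Execution trace:
Initial: [q0]110110
Step 1: δ(q0, 1) = (q0, 1, R) → 1[q0]10110
Step 2: δ(q0, 1) = (q0, 1, R) → 11[q0]0110
Step 3: δ(q0, 0) = (q0, 0, R) → 110[q0]110
Step 4: δ(q0, 1) = (q0, 1, R) → 1101[q0]10
Step 5: δ(q0, 1) = (q0, 1, R) → 11011[q0]0

After 5 steps, the tape (ignoring leading/trailing blanks) is: 110110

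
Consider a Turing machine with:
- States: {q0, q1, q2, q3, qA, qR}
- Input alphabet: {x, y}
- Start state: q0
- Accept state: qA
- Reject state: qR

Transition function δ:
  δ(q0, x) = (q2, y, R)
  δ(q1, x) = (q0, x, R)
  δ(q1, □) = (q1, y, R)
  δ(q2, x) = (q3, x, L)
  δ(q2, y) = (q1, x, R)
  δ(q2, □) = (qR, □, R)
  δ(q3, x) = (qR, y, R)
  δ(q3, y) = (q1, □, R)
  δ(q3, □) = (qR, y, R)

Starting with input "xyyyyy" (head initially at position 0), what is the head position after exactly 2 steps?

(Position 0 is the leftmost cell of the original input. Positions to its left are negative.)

Execution trace (head position shown):
Step 0: [q0]xyyyyy  (head at position 0)
Step 1: move right → y[q2]yyyyy  (head at position 1)
Step 2: move right → yx[q1]yyyy  (head at position 2)

After 2 steps, the head is at position 2.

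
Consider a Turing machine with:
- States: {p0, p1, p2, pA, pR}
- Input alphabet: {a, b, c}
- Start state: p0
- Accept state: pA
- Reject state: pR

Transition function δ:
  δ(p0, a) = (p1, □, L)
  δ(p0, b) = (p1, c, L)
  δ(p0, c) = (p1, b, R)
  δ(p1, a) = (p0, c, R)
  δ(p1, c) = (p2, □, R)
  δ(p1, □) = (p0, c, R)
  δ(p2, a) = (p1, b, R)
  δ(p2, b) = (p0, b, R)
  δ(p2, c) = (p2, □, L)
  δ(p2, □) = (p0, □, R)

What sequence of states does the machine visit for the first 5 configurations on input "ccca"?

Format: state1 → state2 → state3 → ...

Execution trace:
Initial: [p0]ccca
Step 1: δ(p0, c) = (p1, b, R) → b[p1]cca
Step 2: δ(p1, c) = (p2, □, R) → b□[p2]ca
Step 3: δ(p2, c) = (p2, □, L) → b[p2]□□a
Step 4: δ(p2, □) = (p0, □, R) → b□[p0]□a

No transition is defined for δ(p0, □). By convention the machine halts and rejects.

State sequence: p0 → p1 → p2 → p2 → p0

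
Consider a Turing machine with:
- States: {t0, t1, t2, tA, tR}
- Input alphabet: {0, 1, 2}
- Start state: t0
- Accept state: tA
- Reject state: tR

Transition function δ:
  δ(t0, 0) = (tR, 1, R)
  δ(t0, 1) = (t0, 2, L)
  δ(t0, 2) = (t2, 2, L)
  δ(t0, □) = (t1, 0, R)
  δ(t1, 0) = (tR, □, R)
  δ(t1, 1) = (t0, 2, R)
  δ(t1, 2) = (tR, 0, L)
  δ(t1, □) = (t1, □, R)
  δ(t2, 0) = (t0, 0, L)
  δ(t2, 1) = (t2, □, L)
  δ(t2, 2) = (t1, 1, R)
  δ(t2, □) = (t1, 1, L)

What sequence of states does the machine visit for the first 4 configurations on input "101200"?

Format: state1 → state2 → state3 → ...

Execution trace:
Initial: [t0]101200
Step 1: δ(t0, 1) = (t0, 2, L) → [t0]□201200
Step 2: δ(t0, □) = (t1, 0, R) → 0[t1]201200
Step 3: δ(t1, 2) = (tR, 0, L) → [tR]0001200

The machine reaches the reject state tR and halts.

State sequence: t0 → t0 → t1 → tR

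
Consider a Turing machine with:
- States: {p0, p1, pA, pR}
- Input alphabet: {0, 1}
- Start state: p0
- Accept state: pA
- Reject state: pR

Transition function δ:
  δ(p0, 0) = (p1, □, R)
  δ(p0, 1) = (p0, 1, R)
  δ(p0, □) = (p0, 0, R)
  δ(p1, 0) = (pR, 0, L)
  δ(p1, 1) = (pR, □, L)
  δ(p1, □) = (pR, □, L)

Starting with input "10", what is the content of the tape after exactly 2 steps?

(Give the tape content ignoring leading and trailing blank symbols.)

Execution trace:
Initial: [p0]10
Step 1: δ(p0, 1) = (p0, 1, R) → 1[p0]0
Step 2: δ(p0, 0) = (p1, □, R) → 1□[p1]□

After 2 steps, the tape (ignoring leading/trailing blanks) is: 1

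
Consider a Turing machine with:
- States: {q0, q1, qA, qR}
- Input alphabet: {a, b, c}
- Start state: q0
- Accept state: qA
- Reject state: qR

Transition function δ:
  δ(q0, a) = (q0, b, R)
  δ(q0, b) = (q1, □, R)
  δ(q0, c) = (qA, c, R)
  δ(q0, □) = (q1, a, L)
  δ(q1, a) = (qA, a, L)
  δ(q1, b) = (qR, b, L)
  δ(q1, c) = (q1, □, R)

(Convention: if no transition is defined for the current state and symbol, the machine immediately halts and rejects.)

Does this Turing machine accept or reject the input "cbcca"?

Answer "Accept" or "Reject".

Execution trace:
Initial: [q0]cbcca
Step 1: δ(q0, c) = (qA, c, R) → c[qA]bcca

The machine reaches the accept state qA and halts.

Answer: Accept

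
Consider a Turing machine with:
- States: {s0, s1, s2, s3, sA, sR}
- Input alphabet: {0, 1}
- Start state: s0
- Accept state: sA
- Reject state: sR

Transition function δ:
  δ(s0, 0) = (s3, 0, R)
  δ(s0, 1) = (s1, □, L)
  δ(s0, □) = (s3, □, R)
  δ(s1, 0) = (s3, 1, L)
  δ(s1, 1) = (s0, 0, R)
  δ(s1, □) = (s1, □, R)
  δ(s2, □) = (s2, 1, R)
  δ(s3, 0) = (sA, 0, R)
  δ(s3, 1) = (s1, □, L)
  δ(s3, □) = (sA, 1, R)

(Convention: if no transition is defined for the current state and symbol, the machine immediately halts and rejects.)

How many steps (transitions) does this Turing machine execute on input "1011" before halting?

Execution trace:
Initial: [s0]1011
Step 1: δ(s0, 1) = (s1, □, L) → [s1]□□011
Step 2: δ(s1, □) = (s1, □, R) → □[s1]□011
Step 3: δ(s1, □) = (s1, □, R) → □□[s1]011
Step 4: δ(s1, 0) = (s3, 1, L) → □[s3]□111
Step 5: δ(s3, □) = (sA, 1, R) → □1[sA]111

The machine reaches the accept state sA and halts.

The machine executed 5 steps before halting.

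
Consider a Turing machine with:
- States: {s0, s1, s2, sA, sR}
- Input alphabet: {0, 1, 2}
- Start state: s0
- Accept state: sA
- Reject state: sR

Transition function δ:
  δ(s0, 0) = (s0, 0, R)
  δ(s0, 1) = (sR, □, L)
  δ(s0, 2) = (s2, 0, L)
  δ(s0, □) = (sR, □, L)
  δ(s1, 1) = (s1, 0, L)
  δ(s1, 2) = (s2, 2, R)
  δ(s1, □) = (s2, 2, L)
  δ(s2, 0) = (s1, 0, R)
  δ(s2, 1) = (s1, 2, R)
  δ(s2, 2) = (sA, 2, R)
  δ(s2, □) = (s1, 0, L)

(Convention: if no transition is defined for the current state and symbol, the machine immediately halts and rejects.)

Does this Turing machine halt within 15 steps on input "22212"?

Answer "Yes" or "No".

Execution trace:
Initial: [s0]22212
Step 1: δ(s0, 2) = (s2, 0, L) → [s2]□02212
Step 2: δ(s2, □) = (s1, 0, L) → [s1]□002212
Step 3: δ(s1, □) = (s2, 2, L) → [s2]□2002212
Step 4: δ(s2, □) = (s1, 0, L) → [s1]□02002212
Step 5: δ(s1, □) = (s2, 2, L) → [s2]□202002212
Step 6: δ(s2, □) = (s1, 0, L) → [s1]□0202002212
Step 7: δ(s1, □) = (s2, 2, L) → [s2]□20202002212
Step 8: δ(s2, □) = (s1, 0, L) → [s1]□020202002212
Step 9: δ(s1, □) = (s2, 2, L) → [s2]□2020202002212
Step 10: δ(s2, □) = (s1, 0, L) → [s1]□02020202002212
Step 11: δ(s1, □) = (s2, 2, L) → [s2]□202020202002212
Step 12: δ(s2, □) = (s1, 0, L) → [s1]□0202020202002212
Step 13: δ(s1, □) = (s2, 2, L) → [s2]□20202020202002212
Step 14: δ(s2, □) = (s1, 0, L) → [s1]□020202020202002212
Step 15: δ(s1, □) = (s2, 2, L) → [s2]□2020202020202002212

The machine has not reached a halting state after 15 steps.
The machine did not halt within the 15-step bound.

Answer: No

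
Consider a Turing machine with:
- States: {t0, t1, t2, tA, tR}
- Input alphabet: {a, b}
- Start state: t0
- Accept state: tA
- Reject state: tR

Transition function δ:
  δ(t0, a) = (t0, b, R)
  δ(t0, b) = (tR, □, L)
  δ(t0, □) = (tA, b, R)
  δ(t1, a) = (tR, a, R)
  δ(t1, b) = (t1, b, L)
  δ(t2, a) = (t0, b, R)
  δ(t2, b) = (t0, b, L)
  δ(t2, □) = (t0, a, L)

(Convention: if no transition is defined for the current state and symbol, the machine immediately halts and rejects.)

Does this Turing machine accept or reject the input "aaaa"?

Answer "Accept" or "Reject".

Execution trace:
Initial: [t0]aaaa
Step 1: δ(t0, a) = (t0, b, R) → b[t0]aaa
Step 2: δ(t0, a) = (t0, b, R) → bb[t0]aa
Step 3: δ(t0, a) = (t0, b, R) → bbb[t0]a
Step 4: δ(t0, a) = (t0, b, R) → bbbb[t0]□
Step 5: δ(t0, □) = (tA, b, R) → bbbbb[tA]□

The machine reaches the accept state tA and halts.

Answer: Accept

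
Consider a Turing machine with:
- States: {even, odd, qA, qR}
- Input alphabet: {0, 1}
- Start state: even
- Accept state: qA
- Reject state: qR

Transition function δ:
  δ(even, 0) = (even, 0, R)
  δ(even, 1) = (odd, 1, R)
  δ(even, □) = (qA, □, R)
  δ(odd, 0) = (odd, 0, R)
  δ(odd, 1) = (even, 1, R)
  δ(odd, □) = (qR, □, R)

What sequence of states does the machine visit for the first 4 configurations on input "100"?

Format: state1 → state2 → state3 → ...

Execution trace:
Initial: [even]100
Step 1: δ(even, 1) = (odd, 1, R) → 1[odd]00
Step 2: δ(odd, 0) = (odd, 0, R) → 10[odd]0
Step 3: δ(odd, 0) = (odd, 0, R) → 100[odd]□

State sequence: even → odd → odd → odd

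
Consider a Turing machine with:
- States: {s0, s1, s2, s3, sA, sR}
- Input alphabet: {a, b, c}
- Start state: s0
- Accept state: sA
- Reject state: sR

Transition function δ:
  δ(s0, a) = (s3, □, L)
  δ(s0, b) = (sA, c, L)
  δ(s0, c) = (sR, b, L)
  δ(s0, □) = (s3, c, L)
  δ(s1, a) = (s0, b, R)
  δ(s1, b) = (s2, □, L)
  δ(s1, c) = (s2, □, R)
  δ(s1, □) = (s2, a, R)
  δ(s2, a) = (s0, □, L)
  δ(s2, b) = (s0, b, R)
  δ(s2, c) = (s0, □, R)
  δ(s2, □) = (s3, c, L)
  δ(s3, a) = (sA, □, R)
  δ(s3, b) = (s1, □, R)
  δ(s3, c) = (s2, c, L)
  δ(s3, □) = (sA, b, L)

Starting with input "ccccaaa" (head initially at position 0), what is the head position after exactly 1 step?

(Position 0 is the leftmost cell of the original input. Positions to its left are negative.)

Execution trace (head position shown):
Step 0: [s0]ccccaaa  (head at position 0)
Step 1: move left → [sR]□bcccaaa  (head at position -1)

After 1 step, the head is at position -1.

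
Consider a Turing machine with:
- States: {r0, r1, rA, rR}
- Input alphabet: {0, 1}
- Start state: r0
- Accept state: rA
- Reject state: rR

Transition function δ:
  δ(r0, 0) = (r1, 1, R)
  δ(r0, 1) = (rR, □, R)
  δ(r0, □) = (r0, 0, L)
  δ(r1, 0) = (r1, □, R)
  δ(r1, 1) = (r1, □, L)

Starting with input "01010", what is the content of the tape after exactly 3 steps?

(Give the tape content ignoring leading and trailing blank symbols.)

Execution trace:
Initial: [r0]01010
Step 1: δ(r0, 0) = (r1, 1, R) → 1[r1]1010
Step 2: δ(r1, 1) = (r1, □, L) → [r1]1□010
Step 3: δ(r1, 1) = (r1, □, L) → [r1]□□□010

No transition is defined for δ(r1, □). By convention the machine halts and rejects.

After 3 steps, the tape (ignoring leading/trailing blanks) is: 010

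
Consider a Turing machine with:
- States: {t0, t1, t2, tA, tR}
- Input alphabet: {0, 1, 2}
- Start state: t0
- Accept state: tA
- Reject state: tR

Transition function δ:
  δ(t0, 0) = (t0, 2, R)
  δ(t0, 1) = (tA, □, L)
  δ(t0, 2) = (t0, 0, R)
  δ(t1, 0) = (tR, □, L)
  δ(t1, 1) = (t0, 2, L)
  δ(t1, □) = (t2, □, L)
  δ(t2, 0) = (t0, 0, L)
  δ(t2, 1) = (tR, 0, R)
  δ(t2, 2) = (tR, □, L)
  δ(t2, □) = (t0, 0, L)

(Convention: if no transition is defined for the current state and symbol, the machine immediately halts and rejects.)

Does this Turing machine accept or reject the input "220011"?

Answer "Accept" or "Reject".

Execution trace:
Initial: [t0]220011
Step 1: δ(t0, 2) = (t0, 0, R) → 0[t0]20011
Step 2: δ(t0, 2) = (t0, 0, R) → 00[t0]0011
Step 3: δ(t0, 0) = (t0, 2, R) → 002[t0]011
Step 4: δ(t0, 0) = (t0, 2, R) → 0022[t0]11
Step 5: δ(t0, 1) = (tA, □, L) → 002[tA]2□1

The machine reaches the accept state tA and halts.

Answer: Accept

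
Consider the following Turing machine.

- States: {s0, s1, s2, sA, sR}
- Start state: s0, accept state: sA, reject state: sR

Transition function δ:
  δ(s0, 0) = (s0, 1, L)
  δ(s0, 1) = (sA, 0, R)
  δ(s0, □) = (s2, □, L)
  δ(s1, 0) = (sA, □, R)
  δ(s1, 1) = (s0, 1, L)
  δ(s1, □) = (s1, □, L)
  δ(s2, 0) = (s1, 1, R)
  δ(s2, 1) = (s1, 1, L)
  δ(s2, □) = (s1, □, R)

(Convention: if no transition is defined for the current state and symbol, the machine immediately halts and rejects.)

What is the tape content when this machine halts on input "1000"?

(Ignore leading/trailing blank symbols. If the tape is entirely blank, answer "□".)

Execution trace:
Initial: [s0]1000
Step 1: δ(s0, 1) = (sA, 0, R) → 0[sA]000

The machine reaches the accept state sA and halts.

Final tape (ignoring leading/trailing blanks): 0000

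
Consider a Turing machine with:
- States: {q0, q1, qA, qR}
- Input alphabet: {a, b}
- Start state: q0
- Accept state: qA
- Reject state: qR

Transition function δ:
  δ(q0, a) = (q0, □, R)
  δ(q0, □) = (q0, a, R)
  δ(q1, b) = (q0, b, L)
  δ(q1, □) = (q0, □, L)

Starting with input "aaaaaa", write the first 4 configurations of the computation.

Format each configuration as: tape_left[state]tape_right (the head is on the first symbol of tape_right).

Transitions applied:
Step 1: δ(q0, a) = (q0, □, R)
Step 2: δ(q0, a) = (q0, □, R)
Step 3: δ(q0, a) = (q0, □, R)

The first 4 configurations are:
[q0]aaaaaa ⊢ □[q0]aaaaa ⊢ □□[q0]aaaa ⊢ □□□[q0]aaa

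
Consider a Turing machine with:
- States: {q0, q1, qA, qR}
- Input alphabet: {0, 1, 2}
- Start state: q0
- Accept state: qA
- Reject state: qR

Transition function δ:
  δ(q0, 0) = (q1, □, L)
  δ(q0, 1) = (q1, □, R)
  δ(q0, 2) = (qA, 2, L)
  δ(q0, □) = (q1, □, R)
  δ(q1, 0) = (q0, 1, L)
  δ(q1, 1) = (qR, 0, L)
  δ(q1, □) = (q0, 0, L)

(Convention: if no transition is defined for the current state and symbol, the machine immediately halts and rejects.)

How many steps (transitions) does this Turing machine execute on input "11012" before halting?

Execution trace:
Initial: [q0]11012
Step 1: δ(q0, 1) = (q1, □, R) → □[q1]1012
Step 2: δ(q1, 1) = (qR, 0, L) → [qR]□0012

The machine reaches the reject state qR and halts.

The machine executed 2 steps before halting.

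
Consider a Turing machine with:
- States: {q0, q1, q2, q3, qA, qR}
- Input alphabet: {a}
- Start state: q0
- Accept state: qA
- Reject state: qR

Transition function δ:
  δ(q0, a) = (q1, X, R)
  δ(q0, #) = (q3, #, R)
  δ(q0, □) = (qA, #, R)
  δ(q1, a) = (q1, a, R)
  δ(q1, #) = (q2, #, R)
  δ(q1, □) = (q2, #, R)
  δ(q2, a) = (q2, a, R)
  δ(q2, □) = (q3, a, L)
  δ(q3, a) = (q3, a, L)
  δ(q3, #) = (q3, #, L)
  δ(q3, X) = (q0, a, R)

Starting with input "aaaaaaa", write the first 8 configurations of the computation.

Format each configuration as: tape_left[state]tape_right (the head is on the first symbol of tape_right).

Transitions applied:
Step 1: δ(q0, a) = (q1, X, R)
Step 2: δ(q1, a) = (q1, a, R)
Step 3: δ(q1, a) = (q1, a, R)
Step 4: δ(q1, a) = (q1, a, R)
Step 5: δ(q1, a) = (q1, a, R)
Step 6: δ(q1, a) = (q1, a, R)
Step 7: δ(q1, a) = (q1, a, R)

The first 8 configurations are:
[q0]aaaaaaa ⊢ X[q1]aaaaaa ⊢ Xa[q1]aaaaa ⊢ Xaa[q1]aaaa ⊢ Xaaa[q1]aaa ⊢ Xaaaa[q1]aa ⊢ Xaaaaa[q1]a ⊢ Xaaaaaa[q1]□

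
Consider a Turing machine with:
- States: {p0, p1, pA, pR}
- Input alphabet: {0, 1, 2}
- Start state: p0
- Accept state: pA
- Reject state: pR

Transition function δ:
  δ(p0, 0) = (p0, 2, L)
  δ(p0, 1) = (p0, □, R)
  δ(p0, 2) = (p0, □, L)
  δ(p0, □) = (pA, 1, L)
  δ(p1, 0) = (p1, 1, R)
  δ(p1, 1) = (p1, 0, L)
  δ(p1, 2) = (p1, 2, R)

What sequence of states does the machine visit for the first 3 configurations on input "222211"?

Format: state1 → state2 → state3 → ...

Execution trace:
Initial: [p0]222211
Step 1: δ(p0, 2) = (p0, □, L) → [p0]□□22211
Step 2: δ(p0, □) = (pA, 1, L) → [pA]□1□22211

The machine reaches the accept state pA and halts.

State sequence: p0 → p0 → pA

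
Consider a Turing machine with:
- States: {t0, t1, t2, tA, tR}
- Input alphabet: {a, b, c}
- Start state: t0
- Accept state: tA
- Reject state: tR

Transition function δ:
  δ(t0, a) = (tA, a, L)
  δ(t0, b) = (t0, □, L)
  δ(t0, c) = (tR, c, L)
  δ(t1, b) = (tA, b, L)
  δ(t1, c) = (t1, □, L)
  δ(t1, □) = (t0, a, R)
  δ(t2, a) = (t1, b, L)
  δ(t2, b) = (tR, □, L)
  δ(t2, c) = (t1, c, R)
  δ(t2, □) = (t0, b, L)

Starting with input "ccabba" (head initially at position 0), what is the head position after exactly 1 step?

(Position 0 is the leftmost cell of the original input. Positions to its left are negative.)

Execution trace (head position shown):
Step 0: [t0]ccabba  (head at position 0)
Step 1: move left → [tR]□ccabba  (head at position -1)

After 1 step, the head is at position -1.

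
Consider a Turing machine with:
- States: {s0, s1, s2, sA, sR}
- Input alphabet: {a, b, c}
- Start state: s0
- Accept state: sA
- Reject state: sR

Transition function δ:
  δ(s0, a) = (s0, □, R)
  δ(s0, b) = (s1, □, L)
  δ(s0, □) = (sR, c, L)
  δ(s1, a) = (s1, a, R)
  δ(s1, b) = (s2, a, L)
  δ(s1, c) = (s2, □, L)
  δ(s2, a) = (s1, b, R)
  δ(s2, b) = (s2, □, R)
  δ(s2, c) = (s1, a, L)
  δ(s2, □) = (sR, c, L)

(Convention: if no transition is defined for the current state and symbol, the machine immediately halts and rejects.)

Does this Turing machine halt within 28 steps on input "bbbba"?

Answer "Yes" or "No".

Execution trace:
Initial: [s0]bbbba
Step 1: δ(s0, b) = (s1, □, L) → [s1]□□bbba

No transition is defined for δ(s1, □). By convention the machine halts and rejects.
The machine halted after 1 step (within the 28-step bound).

Answer: Yes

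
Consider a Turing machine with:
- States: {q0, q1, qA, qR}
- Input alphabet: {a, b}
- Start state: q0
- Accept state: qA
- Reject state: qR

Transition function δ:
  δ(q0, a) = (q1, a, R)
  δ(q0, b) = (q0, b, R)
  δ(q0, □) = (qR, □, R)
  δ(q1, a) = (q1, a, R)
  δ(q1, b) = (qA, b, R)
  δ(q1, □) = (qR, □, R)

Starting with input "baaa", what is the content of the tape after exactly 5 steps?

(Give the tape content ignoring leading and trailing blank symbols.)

Execution trace:
Initial: [q0]baaa
Step 1: δ(q0, b) = (q0, b, R) → b[q0]aaa
Step 2: δ(q0, a) = (q1, a, R) → ba[q1]aa
Step 3: δ(q1, a) = (q1, a, R) → baa[q1]a
Step 4: δ(q1, a) = (q1, a, R) → baaa[q1]□
Step 5: δ(q1, □) = (qR, □, R) → baaa□[qR]□

The machine reaches the reject state qR and halts.

After 5 steps, the tape (ignoring leading/trailing blanks) is: baaa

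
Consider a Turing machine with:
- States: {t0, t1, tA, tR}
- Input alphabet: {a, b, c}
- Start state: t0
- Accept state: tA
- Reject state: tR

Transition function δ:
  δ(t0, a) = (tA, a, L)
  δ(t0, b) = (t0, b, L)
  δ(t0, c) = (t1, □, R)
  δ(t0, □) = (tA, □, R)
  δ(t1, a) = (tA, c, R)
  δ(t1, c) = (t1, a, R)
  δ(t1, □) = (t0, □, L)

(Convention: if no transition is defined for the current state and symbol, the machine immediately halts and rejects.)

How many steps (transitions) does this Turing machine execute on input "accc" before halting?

Execution trace:
Initial: [t0]accc
Step 1: δ(t0, a) = (tA, a, L) → [tA]□accc

The machine reaches the accept state tA and halts.

The machine executed 1 step before halting.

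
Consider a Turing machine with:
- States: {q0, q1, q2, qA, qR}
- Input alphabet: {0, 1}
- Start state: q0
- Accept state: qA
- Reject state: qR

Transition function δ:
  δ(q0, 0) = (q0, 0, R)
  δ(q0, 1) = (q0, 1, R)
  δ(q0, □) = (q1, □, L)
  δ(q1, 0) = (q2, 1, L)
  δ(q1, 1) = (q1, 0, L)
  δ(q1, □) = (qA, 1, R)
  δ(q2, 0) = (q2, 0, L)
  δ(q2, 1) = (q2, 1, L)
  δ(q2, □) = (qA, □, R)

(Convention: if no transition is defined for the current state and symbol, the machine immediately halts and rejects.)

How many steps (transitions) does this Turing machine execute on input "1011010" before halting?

Execution trace:
Initial: [q0]1011010
Step 1: δ(q0, 1) = (q0, 1, R) → 1[q0]011010
Step 2: δ(q0, 0) = (q0, 0, R) → 10[q0]11010
Step 3: δ(q0, 1) = (q0, 1, R) → 101[q0]1010
Step 4: δ(q0, 1) = (q0, 1, R) → 1011[q0]010
Step 5: δ(q0, 0) = (q0, 0, R) → 10110[q0]10
Step 6: δ(q0, 1) = (q0, 1, R) → 101101[q0]0
Step 7: δ(q0, 0) = (q0, 0, R) → 1011010[q0]□
Step 8: δ(q0, □) = (q1, □, L) → 101101[q1]0□
Step 9: δ(q1, 0) = (q2, 1, L) → 10110[q2]11□
Step 10: δ(q2, 1) = (q2, 1, L) → 1011[q2]011□
Step 11: δ(q2, 0) = (q2, 0, L) → 101[q2]1011□
Step 12: δ(q2, 1) = (q2, 1, L) → 10[q2]11011□
Step 13: δ(q2, 1) = (q2, 1, L) → 1[q2]011011□
Step 14: δ(q2, 0) = (q2, 0, L) → [q2]1011011□
Step 15: δ(q2, 1) = (q2, 1, L) → [q2]□1011011□
Step 16: δ(q2, □) = (qA, □, R) → □[qA]1011011□

The machine reaches the accept state qA and halts.

The machine executed 16 steps before halting.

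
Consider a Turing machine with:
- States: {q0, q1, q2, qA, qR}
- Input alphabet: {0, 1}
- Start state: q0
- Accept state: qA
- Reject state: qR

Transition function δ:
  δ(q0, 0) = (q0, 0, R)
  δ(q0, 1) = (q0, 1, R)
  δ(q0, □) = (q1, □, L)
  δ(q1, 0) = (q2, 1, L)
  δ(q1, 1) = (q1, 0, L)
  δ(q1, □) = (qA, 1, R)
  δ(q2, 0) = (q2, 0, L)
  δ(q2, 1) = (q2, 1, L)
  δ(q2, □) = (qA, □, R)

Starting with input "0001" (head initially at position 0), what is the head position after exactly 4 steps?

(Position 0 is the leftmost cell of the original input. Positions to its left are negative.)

Execution trace (head position shown):
Step 0: [q0]0001  (head at position 0)
Step 1: move right → 0[q0]001  (head at position 1)
Step 2: move right → 00[q0]01  (head at position 2)
Step 3: move right → 000[q0]1  (head at position 3)
Step 4: move right → 0001[q0]□  (head at position 4)

After 4 steps, the head is at position 4.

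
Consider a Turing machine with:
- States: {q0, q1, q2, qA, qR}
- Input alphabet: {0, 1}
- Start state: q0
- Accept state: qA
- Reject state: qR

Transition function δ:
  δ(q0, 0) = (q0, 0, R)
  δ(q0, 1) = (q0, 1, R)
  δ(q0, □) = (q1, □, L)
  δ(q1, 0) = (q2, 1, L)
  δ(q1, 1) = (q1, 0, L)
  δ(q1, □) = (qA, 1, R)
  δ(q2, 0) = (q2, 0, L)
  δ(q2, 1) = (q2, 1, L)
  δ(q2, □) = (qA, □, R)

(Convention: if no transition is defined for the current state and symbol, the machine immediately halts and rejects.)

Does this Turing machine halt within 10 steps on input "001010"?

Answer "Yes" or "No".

Execution trace:
Initial: [q0]001010
Step 1: δ(q0, 0) = (q0, 0, R) → 0[q0]01010
Step 2: δ(q0, 0) = (q0, 0, R) → 00[q0]1010
Step 3: δ(q0, 1) = (q0, 1, R) → 001[q0]010
Step 4: δ(q0, 0) = (q0, 0, R) → 0010[q0]10
Step 5: δ(q0, 1) = (q0, 1, R) → 00101[q0]0
Step 6: δ(q0, 0) = (q0, 0, R) → 001010[q0]□
Step 7: δ(q0, □) = (q1, □, L) → 00101[q1]0□
Step 8: δ(q1, 0) = (q2, 1, L) → 0010[q2]11□
Step 9: δ(q2, 1) = (q2, 1, L) → 001[q2]011□
Step 10: δ(q2, 0) = (q2, 0, L) → 00[q2]1011□

The machine has not reached a halting state after 10 steps.
The machine did not halt within the 10-step bound.

Answer: No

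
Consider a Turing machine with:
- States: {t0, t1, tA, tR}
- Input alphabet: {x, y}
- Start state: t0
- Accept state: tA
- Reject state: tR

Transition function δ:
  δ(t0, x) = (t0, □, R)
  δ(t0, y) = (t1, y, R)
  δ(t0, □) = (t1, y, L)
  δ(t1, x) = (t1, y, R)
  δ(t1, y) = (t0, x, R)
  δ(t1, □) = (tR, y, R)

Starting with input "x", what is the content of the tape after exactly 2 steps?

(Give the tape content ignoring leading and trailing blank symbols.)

Execution trace:
Initial: [t0]x
Step 1: δ(t0, x) = (t0, □, R) → □[t0]□
Step 2: δ(t0, □) = (t1, y, L) → [t1]□y

After 2 steps, the tape (ignoring leading/trailing blanks) is: y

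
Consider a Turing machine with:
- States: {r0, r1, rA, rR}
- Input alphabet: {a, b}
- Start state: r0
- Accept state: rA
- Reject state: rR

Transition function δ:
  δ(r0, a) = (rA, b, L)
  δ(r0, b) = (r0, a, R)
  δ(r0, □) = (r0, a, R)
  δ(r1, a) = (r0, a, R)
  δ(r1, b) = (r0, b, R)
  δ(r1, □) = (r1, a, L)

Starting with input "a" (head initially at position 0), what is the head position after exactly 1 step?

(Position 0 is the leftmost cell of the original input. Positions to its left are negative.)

Execution trace (head position shown):
Step 0: [r0]a  (head at position 0)
Step 1: move left → [rA]□b  (head at position -1)

After 1 step, the head is at position -1.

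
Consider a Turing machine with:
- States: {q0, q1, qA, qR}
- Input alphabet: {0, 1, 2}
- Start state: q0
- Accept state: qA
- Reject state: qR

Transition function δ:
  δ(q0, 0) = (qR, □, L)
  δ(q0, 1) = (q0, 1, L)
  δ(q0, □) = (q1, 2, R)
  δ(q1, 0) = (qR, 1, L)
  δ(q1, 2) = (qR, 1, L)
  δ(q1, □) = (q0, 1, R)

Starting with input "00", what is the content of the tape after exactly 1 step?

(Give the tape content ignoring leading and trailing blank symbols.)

Execution trace:
Initial: [q0]00
Step 1: δ(q0, 0) = (qR, □, L) → [qR]□□0

The machine reaches the reject state qR and halts.

After 1 step, the tape (ignoring leading/trailing blanks) is: 0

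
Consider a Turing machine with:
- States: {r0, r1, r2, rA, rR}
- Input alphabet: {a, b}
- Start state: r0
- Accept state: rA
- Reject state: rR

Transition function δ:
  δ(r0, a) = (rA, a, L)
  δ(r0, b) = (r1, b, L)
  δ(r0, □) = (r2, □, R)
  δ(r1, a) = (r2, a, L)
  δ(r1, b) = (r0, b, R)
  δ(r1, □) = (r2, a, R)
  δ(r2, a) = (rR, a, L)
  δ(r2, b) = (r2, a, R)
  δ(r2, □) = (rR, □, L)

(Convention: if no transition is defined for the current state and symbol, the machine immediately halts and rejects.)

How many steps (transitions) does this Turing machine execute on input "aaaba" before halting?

Execution trace:
Initial: [r0]aaaba
Step 1: δ(r0, a) = (rA, a, L) → [rA]□aaaba

The machine reaches the accept state rA and halts.

The machine executed 1 step before halting.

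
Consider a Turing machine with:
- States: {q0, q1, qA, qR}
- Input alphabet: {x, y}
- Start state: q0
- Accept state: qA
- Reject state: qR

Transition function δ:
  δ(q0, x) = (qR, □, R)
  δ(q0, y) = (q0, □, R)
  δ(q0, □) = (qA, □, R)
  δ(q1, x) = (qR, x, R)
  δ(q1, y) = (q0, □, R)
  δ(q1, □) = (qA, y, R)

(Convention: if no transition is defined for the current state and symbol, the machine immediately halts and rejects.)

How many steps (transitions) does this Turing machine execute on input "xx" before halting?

Execution trace:
Initial: [q0]xx
Step 1: δ(q0, x) = (qR, □, R) → □[qR]x

The machine reaches the reject state qR and halts.

The machine executed 1 step before halting.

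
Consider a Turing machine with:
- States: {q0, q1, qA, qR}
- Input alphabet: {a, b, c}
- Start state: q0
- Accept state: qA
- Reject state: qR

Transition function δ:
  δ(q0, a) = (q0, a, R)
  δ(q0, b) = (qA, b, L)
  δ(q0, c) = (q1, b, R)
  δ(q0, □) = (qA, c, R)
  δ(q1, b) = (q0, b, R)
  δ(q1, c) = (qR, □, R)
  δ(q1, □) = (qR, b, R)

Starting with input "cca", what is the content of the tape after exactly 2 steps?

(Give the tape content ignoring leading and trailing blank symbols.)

Execution trace:
Initial: [q0]cca
Step 1: δ(q0, c) = (q1, b, R) → b[q1]ca
Step 2: δ(q1, c) = (qR, □, R) → b□[qR]a

The machine reaches the reject state qR and halts.

After 2 steps, the tape (ignoring leading/trailing blanks) is: b□a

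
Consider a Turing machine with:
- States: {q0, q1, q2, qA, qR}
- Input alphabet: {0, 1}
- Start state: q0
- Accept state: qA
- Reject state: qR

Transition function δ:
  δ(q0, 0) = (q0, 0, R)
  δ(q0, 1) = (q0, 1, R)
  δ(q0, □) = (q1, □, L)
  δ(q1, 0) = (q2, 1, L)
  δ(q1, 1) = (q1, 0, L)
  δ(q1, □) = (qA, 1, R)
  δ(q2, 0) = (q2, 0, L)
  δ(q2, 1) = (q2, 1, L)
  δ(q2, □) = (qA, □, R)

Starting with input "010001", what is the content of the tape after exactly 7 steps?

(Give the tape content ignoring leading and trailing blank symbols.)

Execution trace:
Initial: [q0]010001
Step 1: δ(q0, 0) = (q0, 0, R) → 0[q0]10001
Step 2: δ(q0, 1) = (q0, 1, R) → 01[q0]0001
Step 3: δ(q0, 0) = (q0, 0, R) → 010[q0]001
Step 4: δ(q0, 0) = (q0, 0, R) → 0100[q0]01
Step 5: δ(q0, 0) = (q0, 0, R) → 01000[q0]1
Step 6: δ(q0, 1) = (q0, 1, R) → 010001[q0]□
Step 7: δ(q0, □) = (q1, □, L) → 01000[q1]1□

After 7 steps, the tape (ignoring leading/trailing blanks) is: 010001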